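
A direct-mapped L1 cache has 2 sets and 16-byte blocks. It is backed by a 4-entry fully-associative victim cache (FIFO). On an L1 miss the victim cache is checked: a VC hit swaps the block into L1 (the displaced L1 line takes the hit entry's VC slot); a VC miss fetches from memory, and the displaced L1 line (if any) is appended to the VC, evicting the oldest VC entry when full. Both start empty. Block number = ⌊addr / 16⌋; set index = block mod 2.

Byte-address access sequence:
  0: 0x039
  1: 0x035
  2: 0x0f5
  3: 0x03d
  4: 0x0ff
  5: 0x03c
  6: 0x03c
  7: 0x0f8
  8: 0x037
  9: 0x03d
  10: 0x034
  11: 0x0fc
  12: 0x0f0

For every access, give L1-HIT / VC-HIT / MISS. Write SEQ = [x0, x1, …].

SEQ = [MISS, L1-HIT, MISS, VC-HIT, VC-HIT, VC-HIT, L1-HIT, VC-HIT, VC-HIT, L1-HIT, L1-HIT, VC-HIT, L1-HIT]

0: 0x39 (blk 3, set 1) → MISS  vc=[]
1: 0x35 (blk 3, set 1) → L1-HIT  vc=[]
2: 0xf5 (blk 15, set 1) → MISS  vc=[3]
3: 0x3d (blk 3, set 1) → VC-HIT  vc=[15]
4: 0xff (blk 15, set 1) → VC-HIT  vc=[3]
5: 0x3c (blk 3, set 1) → VC-HIT  vc=[15]
6: 0x3c (blk 3, set 1) → L1-HIT  vc=[15]
7: 0xf8 (blk 15, set 1) → VC-HIT  vc=[3]
8: 0x37 (blk 3, set 1) → VC-HIT  vc=[15]
9: 0x3d (blk 3, set 1) → L1-HIT  vc=[15]
10: 0x34 (blk 3, set 1) → L1-HIT  vc=[15]
11: 0xfc (blk 15, set 1) → VC-HIT  vc=[3]
12: 0xf0 (blk 15, set 1) → L1-HIT  vc=[3]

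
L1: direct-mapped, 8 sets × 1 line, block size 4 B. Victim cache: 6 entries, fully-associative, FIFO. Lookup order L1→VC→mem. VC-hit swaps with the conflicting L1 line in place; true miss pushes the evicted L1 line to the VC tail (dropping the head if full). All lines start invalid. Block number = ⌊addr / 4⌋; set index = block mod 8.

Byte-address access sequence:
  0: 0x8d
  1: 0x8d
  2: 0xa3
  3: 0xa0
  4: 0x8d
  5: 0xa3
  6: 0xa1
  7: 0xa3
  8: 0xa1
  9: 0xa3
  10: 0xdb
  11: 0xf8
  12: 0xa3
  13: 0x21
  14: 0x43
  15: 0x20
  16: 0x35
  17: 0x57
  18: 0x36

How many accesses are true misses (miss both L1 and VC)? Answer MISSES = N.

  [0] addr=0x8d blk=35 s=3: MISS | VC []
  [1] addr=0x8d blk=35 s=3: L1-HIT | VC []
  [2] addr=0xa3 blk=40 s=0: MISS | VC []
  [3] addr=0xa0 blk=40 s=0: L1-HIT | VC []
  [4] addr=0x8d blk=35 s=3: L1-HIT | VC []
  [5] addr=0xa3 blk=40 s=0: L1-HIT | VC []
  [6] addr=0xa1 blk=40 s=0: L1-HIT | VC []
  [7] addr=0xa3 blk=40 s=0: L1-HIT | VC []
  [8] addr=0xa1 blk=40 s=0: L1-HIT | VC []
  [9] addr=0xa3 blk=40 s=0: L1-HIT | VC []
  [10] addr=0xdb blk=54 s=6: MISS | VC []
  [11] addr=0xf8 blk=62 s=6: MISS | VC [54]
  [12] addr=0xa3 blk=40 s=0: L1-HIT | VC [54]
  [13] addr=0x21 blk=8 s=0: MISS | VC [54, 40]
  [14] addr=0x43 blk=16 s=0: MISS | VC [54, 40, 8]
  [15] addr=0x20 blk=8 s=0: VC-HIT | VC [54, 40, 16]
  [16] addr=0x35 blk=13 s=5: MISS | VC [54, 40, 16]
  [17] addr=0x57 blk=21 s=5: MISS | VC [54, 40, 16, 13]
  [18] addr=0x36 blk=13 s=5: VC-HIT | VC [54, 40, 16, 21]

MISSES = 8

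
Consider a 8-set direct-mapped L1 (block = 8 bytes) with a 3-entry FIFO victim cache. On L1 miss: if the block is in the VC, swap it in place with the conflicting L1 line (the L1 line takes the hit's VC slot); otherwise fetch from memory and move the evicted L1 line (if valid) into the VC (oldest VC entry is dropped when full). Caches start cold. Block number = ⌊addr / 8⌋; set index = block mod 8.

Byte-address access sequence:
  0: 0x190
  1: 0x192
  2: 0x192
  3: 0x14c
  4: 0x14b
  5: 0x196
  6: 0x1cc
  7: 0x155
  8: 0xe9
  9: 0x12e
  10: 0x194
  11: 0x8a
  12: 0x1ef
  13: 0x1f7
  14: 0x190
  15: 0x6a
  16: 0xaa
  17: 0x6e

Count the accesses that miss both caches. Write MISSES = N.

#0 0x190→b50/s2 MISS; vc=[]
#1 0x192→b50/s2 L1-HIT; vc=[]
#2 0x192→b50/s2 L1-HIT; vc=[]
#3 0x14c→b41/s1 MISS; vc=[]
#4 0x14b→b41/s1 L1-HIT; vc=[]
#5 0x196→b50/s2 L1-HIT; vc=[]
#6 0x1cc→b57/s1 MISS; vc=[41]
#7 0x155→b42/s2 MISS; vc=[41,50]
#8 0xe9→b29/s5 MISS; vc=[41,50]
#9 0x12e→b37/s5 MISS; vc=[41,50,29]
#10 0x194→b50/s2 VC-HIT; vc=[41,42,29]
#11 0x8a→b17/s1 MISS; vc=[42,29,57]
#12 0x1ef→b61/s5 MISS; vc=[29,57,37]
#13 0x1f7→b62/s6 MISS; vc=[29,57,37]
#14 0x190→b50/s2 L1-HIT; vc=[29,57,37]
#15 0x6a→b13/s5 MISS; vc=[57,37,61]
#16 0xaa→b21/s5 MISS; vc=[37,61,13]
#17 0x6e→b13/s5 VC-HIT; vc=[37,61,21]

MISSES = 11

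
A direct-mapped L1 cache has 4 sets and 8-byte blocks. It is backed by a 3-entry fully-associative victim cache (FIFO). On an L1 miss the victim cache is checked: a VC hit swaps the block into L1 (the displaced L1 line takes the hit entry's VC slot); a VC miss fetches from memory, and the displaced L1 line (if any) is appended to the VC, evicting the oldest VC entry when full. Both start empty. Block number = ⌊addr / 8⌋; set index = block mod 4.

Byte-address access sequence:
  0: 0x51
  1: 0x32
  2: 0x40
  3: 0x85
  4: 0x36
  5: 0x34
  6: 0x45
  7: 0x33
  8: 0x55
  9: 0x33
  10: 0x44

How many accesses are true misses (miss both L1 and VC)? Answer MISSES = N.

0: 0x51 (blk 10, set 2) → MISS  vc=[]
1: 0x32 (blk 6, set 2) → MISS  vc=[10]
2: 0x40 (blk 8, set 0) → MISS  vc=[10]
3: 0x85 (blk 16, set 0) → MISS  vc=[10, 8]
4: 0x36 (blk 6, set 2) → L1-HIT  vc=[10, 8]
5: 0x34 (blk 6, set 2) → L1-HIT  vc=[10, 8]
6: 0x45 (blk 8, set 0) → VC-HIT  vc=[10, 16]
7: 0x33 (blk 6, set 2) → L1-HIT  vc=[10, 16]
8: 0x55 (blk 10, set 2) → VC-HIT  vc=[6, 16]
9: 0x33 (blk 6, set 2) → VC-HIT  vc=[10, 16]
10: 0x44 (blk 8, set 0) → L1-HIT  vc=[10, 16]

MISSES = 4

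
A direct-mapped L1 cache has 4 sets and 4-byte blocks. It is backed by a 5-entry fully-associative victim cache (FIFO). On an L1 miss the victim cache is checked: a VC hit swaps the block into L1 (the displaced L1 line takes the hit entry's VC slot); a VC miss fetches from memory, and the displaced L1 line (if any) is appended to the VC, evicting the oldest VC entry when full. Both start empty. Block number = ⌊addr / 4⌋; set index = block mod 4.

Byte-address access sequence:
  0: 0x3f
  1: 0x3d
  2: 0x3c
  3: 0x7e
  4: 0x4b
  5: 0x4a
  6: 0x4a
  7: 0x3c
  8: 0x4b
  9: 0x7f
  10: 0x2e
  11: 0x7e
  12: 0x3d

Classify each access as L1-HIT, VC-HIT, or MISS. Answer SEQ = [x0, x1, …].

SEQ = [MISS, L1-HIT, L1-HIT, MISS, MISS, L1-HIT, L1-HIT, VC-HIT, L1-HIT, VC-HIT, MISS, VC-HIT, VC-HIT]

  [0] addr=0x3f blk=15 s=3: MISS | VC []
  [1] addr=0x3d blk=15 s=3: L1-HIT | VC []
  [2] addr=0x3c blk=15 s=3: L1-HIT | VC []
  [3] addr=0x7e blk=31 s=3: MISS | VC [15]
  [4] addr=0x4b blk=18 s=2: MISS | VC [15]
  [5] addr=0x4a blk=18 s=2: L1-HIT | VC [15]
  [6] addr=0x4a blk=18 s=2: L1-HIT | VC [15]
  [7] addr=0x3c blk=15 s=3: VC-HIT | VC [31]
  [8] addr=0x4b blk=18 s=2: L1-HIT | VC [31]
  [9] addr=0x7f blk=31 s=3: VC-HIT | VC [15]
  [10] addr=0x2e blk=11 s=3: MISS | VC [15, 31]
  [11] addr=0x7e blk=31 s=3: VC-HIT | VC [15, 11]
  [12] addr=0x3d blk=15 s=3: VC-HIT | VC [31, 11]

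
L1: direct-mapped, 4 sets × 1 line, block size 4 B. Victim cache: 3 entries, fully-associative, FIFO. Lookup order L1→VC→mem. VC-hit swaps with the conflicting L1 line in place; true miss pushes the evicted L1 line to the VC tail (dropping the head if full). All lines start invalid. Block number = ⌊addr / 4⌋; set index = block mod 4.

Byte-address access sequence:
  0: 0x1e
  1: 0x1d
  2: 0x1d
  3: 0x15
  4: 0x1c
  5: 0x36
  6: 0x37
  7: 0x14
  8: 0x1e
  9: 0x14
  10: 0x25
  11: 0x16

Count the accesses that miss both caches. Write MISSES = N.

0: 0x1e (blk 7, set 3) → MISS  vc=[]
1: 0x1d (blk 7, set 3) → L1-HIT  vc=[]
2: 0x1d (blk 7, set 3) → L1-HIT  vc=[]
3: 0x15 (blk 5, set 1) → MISS  vc=[]
4: 0x1c (blk 7, set 3) → L1-HIT  vc=[]
5: 0x36 (blk 13, set 1) → MISS  vc=[5]
6: 0x37 (blk 13, set 1) → L1-HIT  vc=[5]
7: 0x14 (blk 5, set 1) → VC-HIT  vc=[13]
8: 0x1e (blk 7, set 3) → L1-HIT  vc=[13]
9: 0x14 (blk 5, set 1) → L1-HIT  vc=[13]
10: 0x25 (blk 9, set 1) → MISS  vc=[13, 5]
11: 0x16 (blk 5, set 1) → VC-HIT  vc=[13, 9]

MISSES = 4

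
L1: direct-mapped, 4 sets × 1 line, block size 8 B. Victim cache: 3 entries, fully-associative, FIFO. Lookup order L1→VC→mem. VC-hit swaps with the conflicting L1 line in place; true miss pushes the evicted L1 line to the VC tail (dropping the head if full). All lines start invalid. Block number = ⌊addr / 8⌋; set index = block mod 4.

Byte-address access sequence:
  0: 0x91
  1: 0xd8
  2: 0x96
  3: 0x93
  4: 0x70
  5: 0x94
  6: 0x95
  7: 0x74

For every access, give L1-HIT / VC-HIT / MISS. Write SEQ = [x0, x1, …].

SEQ = [MISS, MISS, L1-HIT, L1-HIT, MISS, VC-HIT, L1-HIT, VC-HIT]

  [0] addr=0x91 blk=18 s=2: MISS | VC []
  [1] addr=0xd8 blk=27 s=3: MISS | VC []
  [2] addr=0x96 blk=18 s=2: L1-HIT | VC []
  [3] addr=0x93 blk=18 s=2: L1-HIT | VC []
  [4] addr=0x70 blk=14 s=2: MISS | VC [18]
  [5] addr=0x94 blk=18 s=2: VC-HIT | VC [14]
  [6] addr=0x95 blk=18 s=2: L1-HIT | VC [14]
  [7] addr=0x74 blk=14 s=2: VC-HIT | VC [18]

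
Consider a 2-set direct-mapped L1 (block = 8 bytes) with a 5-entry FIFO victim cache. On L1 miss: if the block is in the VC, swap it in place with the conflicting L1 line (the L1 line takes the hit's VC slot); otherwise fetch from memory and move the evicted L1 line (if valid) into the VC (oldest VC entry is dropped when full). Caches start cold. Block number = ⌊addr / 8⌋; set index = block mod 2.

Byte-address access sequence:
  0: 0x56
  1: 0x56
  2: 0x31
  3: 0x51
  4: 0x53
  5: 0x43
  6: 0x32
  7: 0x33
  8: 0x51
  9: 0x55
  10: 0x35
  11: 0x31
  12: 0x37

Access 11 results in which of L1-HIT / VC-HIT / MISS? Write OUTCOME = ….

OUTCOME = L1-HIT

#0 0x56→b10/s0 MISS; vc=[]
#1 0x56→b10/s0 L1-HIT; vc=[]
#2 0x31→b6/s0 MISS; vc=[10]
#3 0x51→b10/s0 VC-HIT; vc=[6]
#4 0x53→b10/s0 L1-HIT; vc=[6]
#5 0x43→b8/s0 MISS; vc=[6,10]
#6 0x32→b6/s0 VC-HIT; vc=[8,10]
#7 0x33→b6/s0 L1-HIT; vc=[8,10]
#8 0x51→b10/s0 VC-HIT; vc=[8,6]
#9 0x55→b10/s0 L1-HIT; vc=[8,6]
#10 0x35→b6/s0 VC-HIT; vc=[8,10]
#11 0x31→b6/s0 L1-HIT; vc=[8,10]
#12 0x37→b6/s0 L1-HIT; vc=[8,10]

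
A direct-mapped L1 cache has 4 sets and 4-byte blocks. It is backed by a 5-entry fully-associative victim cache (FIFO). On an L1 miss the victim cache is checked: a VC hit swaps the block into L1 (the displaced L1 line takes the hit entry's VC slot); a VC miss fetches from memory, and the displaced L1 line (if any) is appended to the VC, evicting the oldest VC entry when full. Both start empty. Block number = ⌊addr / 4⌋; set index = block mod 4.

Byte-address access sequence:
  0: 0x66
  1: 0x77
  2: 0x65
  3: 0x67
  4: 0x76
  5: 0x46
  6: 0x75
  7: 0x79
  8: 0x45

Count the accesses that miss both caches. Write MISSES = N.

  [0] addr=0x66 blk=25 s=1: MISS | VC []
  [1] addr=0x77 blk=29 s=1: MISS | VC [25]
  [2] addr=0x65 blk=25 s=1: VC-HIT | VC [29]
  [3] addr=0x67 blk=25 s=1: L1-HIT | VC [29]
  [4] addr=0x76 blk=29 s=1: VC-HIT | VC [25]
  [5] addr=0x46 blk=17 s=1: MISS | VC [25, 29]
  [6] addr=0x75 blk=29 s=1: VC-HIT | VC [25, 17]
  [7] addr=0x79 blk=30 s=2: MISS | VC [25, 17]
  [8] addr=0x45 blk=17 s=1: VC-HIT | VC [25, 29]

MISSES = 4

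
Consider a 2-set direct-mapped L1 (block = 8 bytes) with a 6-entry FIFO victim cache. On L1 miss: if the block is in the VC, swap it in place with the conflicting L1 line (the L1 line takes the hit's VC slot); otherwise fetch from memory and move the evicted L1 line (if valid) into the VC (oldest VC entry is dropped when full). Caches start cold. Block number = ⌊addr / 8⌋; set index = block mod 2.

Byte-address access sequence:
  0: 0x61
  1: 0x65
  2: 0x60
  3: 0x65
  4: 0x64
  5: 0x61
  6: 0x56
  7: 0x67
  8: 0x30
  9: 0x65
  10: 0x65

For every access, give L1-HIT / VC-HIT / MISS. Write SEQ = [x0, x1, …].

SEQ = [MISS, L1-HIT, L1-HIT, L1-HIT, L1-HIT, L1-HIT, MISS, VC-HIT, MISS, VC-HIT, L1-HIT]

  [0] addr=0x61 blk=12 s=0: MISS | VC []
  [1] addr=0x65 blk=12 s=0: L1-HIT | VC []
  [2] addr=0x60 blk=12 s=0: L1-HIT | VC []
  [3] addr=0x65 blk=12 s=0: L1-HIT | VC []
  [4] addr=0x64 blk=12 s=0: L1-HIT | VC []
  [5] addr=0x61 blk=12 s=0: L1-HIT | VC []
  [6] addr=0x56 blk=10 s=0: MISS | VC [12]
  [7] addr=0x67 blk=12 s=0: VC-HIT | VC [10]
  [8] addr=0x30 blk=6 s=0: MISS | VC [10, 12]
  [9] addr=0x65 blk=12 s=0: VC-HIT | VC [10, 6]
  [10] addr=0x65 blk=12 s=0: L1-HIT | VC [10, 6]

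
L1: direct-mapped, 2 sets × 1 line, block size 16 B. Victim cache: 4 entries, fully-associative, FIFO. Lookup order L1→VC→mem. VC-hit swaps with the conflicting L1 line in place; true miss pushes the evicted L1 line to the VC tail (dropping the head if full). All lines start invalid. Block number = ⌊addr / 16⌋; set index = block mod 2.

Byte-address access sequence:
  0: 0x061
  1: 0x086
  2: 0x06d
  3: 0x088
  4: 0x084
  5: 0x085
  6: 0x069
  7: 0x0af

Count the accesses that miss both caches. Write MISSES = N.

MISSES = 3

  [0] addr=0x61 blk=6 s=0: MISS | VC []
  [1] addr=0x86 blk=8 s=0: MISS | VC [6]
  [2] addr=0x6d blk=6 s=0: VC-HIT | VC [8]
  [3] addr=0x88 blk=8 s=0: VC-HIT | VC [6]
  [4] addr=0x84 blk=8 s=0: L1-HIT | VC [6]
  [5] addr=0x85 blk=8 s=0: L1-HIT | VC [6]
  [6] addr=0x69 blk=6 s=0: VC-HIT | VC [8]
  [7] addr=0xaf blk=10 s=0: MISS | VC [8, 6]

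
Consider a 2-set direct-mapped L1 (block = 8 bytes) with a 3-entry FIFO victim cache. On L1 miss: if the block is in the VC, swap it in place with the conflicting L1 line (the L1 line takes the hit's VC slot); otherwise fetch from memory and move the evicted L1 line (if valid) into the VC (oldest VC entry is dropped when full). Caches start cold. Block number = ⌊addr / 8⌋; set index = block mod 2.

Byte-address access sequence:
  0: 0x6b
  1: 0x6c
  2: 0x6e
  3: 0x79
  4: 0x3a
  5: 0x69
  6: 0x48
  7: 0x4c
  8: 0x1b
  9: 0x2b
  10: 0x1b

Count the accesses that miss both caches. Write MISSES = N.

#0 0x6b→b13/s1 MISS; vc=[]
#1 0x6c→b13/s1 L1-HIT; vc=[]
#2 0x6e→b13/s1 L1-HIT; vc=[]
#3 0x79→b15/s1 MISS; vc=[13]
#4 0x3a→b7/s1 MISS; vc=[13,15]
#5 0x69→b13/s1 VC-HIT; vc=[7,15]
#6 0x48→b9/s1 MISS; vc=[7,15,13]
#7 0x4c→b9/s1 L1-HIT; vc=[7,15,13]
#8 0x1b→b3/s1 MISS; vc=[15,13,9]
#9 0x2b→b5/s1 MISS; vc=[13,9,3]
#10 0x1b→b3/s1 VC-HIT; vc=[13,9,5]

MISSES = 6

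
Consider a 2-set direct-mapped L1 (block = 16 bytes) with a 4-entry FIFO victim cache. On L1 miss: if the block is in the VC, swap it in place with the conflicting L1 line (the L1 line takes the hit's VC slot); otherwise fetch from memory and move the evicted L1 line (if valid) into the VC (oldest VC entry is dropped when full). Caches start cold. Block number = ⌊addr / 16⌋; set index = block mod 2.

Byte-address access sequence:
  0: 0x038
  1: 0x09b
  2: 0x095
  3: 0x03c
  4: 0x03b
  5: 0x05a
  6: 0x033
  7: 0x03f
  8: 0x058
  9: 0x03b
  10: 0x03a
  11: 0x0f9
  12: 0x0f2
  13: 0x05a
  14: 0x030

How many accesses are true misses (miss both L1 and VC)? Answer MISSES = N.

MISSES = 4

0: 0x38 (blk 3, set 1) → MISS  vc=[]
1: 0x9b (blk 9, set 1) → MISS  vc=[3]
2: 0x95 (blk 9, set 1) → L1-HIT  vc=[3]
3: 0x3c (blk 3, set 1) → VC-HIT  vc=[9]
4: 0x3b (blk 3, set 1) → L1-HIT  vc=[9]
5: 0x5a (blk 5, set 1) → MISS  vc=[9, 3]
6: 0x33 (blk 3, set 1) → VC-HIT  vc=[9, 5]
7: 0x3f (blk 3, set 1) → L1-HIT  vc=[9, 5]
8: 0x58 (blk 5, set 1) → VC-HIT  vc=[9, 3]
9: 0x3b (blk 3, set 1) → VC-HIT  vc=[9, 5]
10: 0x3a (blk 3, set 1) → L1-HIT  vc=[9, 5]
11: 0xf9 (blk 15, set 1) → MISS  vc=[9, 5, 3]
12: 0xf2 (blk 15, set 1) → L1-HIT  vc=[9, 5, 3]
13: 0x5a (blk 5, set 1) → VC-HIT  vc=[9, 15, 3]
14: 0x30 (blk 3, set 1) → VC-HIT  vc=[9, 15, 5]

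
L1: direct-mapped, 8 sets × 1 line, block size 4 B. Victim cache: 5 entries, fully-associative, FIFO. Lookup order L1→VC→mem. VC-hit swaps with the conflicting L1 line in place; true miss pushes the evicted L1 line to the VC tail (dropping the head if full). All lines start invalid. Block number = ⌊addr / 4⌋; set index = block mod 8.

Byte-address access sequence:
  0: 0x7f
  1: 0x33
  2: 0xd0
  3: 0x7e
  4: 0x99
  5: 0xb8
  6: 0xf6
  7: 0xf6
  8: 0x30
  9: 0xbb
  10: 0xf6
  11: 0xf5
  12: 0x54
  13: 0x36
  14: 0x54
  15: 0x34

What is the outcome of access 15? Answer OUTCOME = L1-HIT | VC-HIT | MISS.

  [0] addr=0x7f blk=31 s=7: MISS | VC []
  [1] addr=0x33 blk=12 s=4: MISS | VC []
  [2] addr=0xd0 blk=52 s=4: MISS | VC [12]
  [3] addr=0x7e blk=31 s=7: L1-HIT | VC [12]
  [4] addr=0x99 blk=38 s=6: MISS | VC [12]
  [5] addr=0xb8 blk=46 s=6: MISS | VC [12, 38]
  [6] addr=0xf6 blk=61 s=5: MISS | VC [12, 38]
  [7] addr=0xf6 blk=61 s=5: L1-HIT | VC [12, 38]
  [8] addr=0x30 blk=12 s=4: VC-HIT | VC [52, 38]
  [9] addr=0xbb blk=46 s=6: L1-HIT | VC [52, 38]
  [10] addr=0xf6 blk=61 s=5: L1-HIT | VC [52, 38]
  [11] addr=0xf5 blk=61 s=5: L1-HIT | VC [52, 38]
  [12] addr=0x54 blk=21 s=5: MISS | VC [52, 38, 61]
  [13] addr=0x36 blk=13 s=5: MISS | VC [52, 38, 61, 21]
  [14] addr=0x54 blk=21 s=5: VC-HIT | VC [52, 38, 61, 13]
  [15] addr=0x34 blk=13 s=5: VC-HIT | VC [52, 38, 61, 21]

OUTCOME = VC-HIT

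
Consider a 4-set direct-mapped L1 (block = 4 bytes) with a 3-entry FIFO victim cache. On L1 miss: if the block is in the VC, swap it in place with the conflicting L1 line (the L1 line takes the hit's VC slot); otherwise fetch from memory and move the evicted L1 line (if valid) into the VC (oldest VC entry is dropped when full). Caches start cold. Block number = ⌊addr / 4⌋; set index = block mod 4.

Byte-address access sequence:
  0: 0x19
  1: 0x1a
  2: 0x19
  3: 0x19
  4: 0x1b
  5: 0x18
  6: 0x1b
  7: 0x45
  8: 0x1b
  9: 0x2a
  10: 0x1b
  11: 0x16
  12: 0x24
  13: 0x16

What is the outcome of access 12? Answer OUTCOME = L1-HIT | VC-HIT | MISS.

0: 0x19 (blk 6, set 2) → MISS  vc=[]
1: 0x1a (blk 6, set 2) → L1-HIT  vc=[]
2: 0x19 (blk 6, set 2) → L1-HIT  vc=[]
3: 0x19 (blk 6, set 2) → L1-HIT  vc=[]
4: 0x1b (blk 6, set 2) → L1-HIT  vc=[]
5: 0x18 (blk 6, set 2) → L1-HIT  vc=[]
6: 0x1b (blk 6, set 2) → L1-HIT  vc=[]
7: 0x45 (blk 17, set 1) → MISS  vc=[]
8: 0x1b (blk 6, set 2) → L1-HIT  vc=[]
9: 0x2a (blk 10, set 2) → MISS  vc=[6]
10: 0x1b (blk 6, set 2) → VC-HIT  vc=[10]
11: 0x16 (blk 5, set 1) → MISS  vc=[10, 17]
12: 0x24 (blk 9, set 1) → MISS  vc=[10, 17, 5]
13: 0x16 (blk 5, set 1) → VC-HIT  vc=[10, 17, 9]

OUTCOME = MISS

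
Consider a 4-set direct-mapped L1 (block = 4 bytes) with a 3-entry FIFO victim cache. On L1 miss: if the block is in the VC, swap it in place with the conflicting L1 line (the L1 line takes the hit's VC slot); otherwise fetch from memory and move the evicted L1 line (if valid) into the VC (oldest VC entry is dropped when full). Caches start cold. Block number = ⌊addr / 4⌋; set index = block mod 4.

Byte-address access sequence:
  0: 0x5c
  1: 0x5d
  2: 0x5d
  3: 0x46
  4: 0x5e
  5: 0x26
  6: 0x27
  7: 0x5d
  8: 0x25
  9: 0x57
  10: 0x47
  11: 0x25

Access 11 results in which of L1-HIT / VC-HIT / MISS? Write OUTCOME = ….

0: 0x5c (blk 23, set 3) → MISS  vc=[]
1: 0x5d (blk 23, set 3) → L1-HIT  vc=[]
2: 0x5d (blk 23, set 3) → L1-HIT  vc=[]
3: 0x46 (blk 17, set 1) → MISS  vc=[]
4: 0x5e (blk 23, set 3) → L1-HIT  vc=[]
5: 0x26 (blk 9, set 1) → MISS  vc=[17]
6: 0x27 (blk 9, set 1) → L1-HIT  vc=[17]
7: 0x5d (blk 23, set 3) → L1-HIT  vc=[17]
8: 0x25 (blk 9, set 1) → L1-HIT  vc=[17]
9: 0x57 (blk 21, set 1) → MISS  vc=[17, 9]
10: 0x47 (blk 17, set 1) → VC-HIT  vc=[21, 9]
11: 0x25 (blk 9, set 1) → VC-HIT  vc=[21, 17]

OUTCOME = VC-HIT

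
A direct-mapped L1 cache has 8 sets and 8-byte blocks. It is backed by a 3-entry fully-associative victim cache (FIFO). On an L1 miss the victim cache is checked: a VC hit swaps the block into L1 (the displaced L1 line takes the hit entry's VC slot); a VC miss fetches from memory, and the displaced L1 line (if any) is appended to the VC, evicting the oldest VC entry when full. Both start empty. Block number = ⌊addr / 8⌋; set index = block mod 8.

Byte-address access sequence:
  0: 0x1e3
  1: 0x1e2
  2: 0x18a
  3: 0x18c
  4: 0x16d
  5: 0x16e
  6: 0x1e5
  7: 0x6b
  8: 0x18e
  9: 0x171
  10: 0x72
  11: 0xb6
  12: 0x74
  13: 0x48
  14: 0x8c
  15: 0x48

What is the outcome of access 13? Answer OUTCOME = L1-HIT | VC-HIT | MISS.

0: 0x1e3 (blk 60, set 4) → MISS  vc=[]
1: 0x1e2 (blk 60, set 4) → L1-HIT  vc=[]
2: 0x18a (blk 49, set 1) → MISS  vc=[]
3: 0x18c (blk 49, set 1) → L1-HIT  vc=[]
4: 0x16d (blk 45, set 5) → MISS  vc=[]
5: 0x16e (blk 45, set 5) → L1-HIT  vc=[]
6: 0x1e5 (blk 60, set 4) → L1-HIT  vc=[]
7: 0x6b (blk 13, set 5) → MISS  vc=[45]
8: 0x18e (blk 49, set 1) → L1-HIT  vc=[45]
9: 0x171 (blk 46, set 6) → MISS  vc=[45]
10: 0x72 (blk 14, set 6) → MISS  vc=[45, 46]
11: 0xb6 (blk 22, set 6) → MISS  vc=[45, 46, 14]
12: 0x74 (blk 14, set 6) → VC-HIT  vc=[45, 46, 22]
13: 0x48 (blk 9, set 1) → MISS  vc=[46, 22, 49]
14: 0x8c (blk 17, set 1) → MISS  vc=[22, 49, 9]
15: 0x48 (blk 9, set 1) → VC-HIT  vc=[22, 49, 17]

OUTCOME = MISS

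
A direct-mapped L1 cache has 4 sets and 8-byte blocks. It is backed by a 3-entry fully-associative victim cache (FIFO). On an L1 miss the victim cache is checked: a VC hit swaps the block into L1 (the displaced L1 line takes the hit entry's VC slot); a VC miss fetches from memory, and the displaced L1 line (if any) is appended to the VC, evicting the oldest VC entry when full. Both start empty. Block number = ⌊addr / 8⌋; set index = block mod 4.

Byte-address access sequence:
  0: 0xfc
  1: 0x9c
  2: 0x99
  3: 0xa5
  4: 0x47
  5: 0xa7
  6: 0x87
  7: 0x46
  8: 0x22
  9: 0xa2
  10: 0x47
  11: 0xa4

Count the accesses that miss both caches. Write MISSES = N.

  [0] addr=0xfc blk=31 s=3: MISS | VC []
  [1] addr=0x9c blk=19 s=3: MISS | VC [31]
  [2] addr=0x99 blk=19 s=3: L1-HIT | VC [31]
  [3] addr=0xa5 blk=20 s=0: MISS | VC [31]
  [4] addr=0x47 blk=8 s=0: MISS | VC [31, 20]
  [5] addr=0xa7 blk=20 s=0: VC-HIT | VC [31, 8]
  [6] addr=0x87 blk=16 s=0: MISS | VC [31, 8, 20]
  [7] addr=0x46 blk=8 s=0: VC-HIT | VC [31, 16, 20]
  [8] addr=0x22 blk=4 s=0: MISS | VC [16, 20, 8]
  [9] addr=0xa2 blk=20 s=0: VC-HIT | VC [16, 4, 8]
  [10] addr=0x47 blk=8 s=0: VC-HIT | VC [16, 4, 20]
  [11] addr=0xa4 blk=20 s=0: VC-HIT | VC [16, 4, 8]

MISSES = 6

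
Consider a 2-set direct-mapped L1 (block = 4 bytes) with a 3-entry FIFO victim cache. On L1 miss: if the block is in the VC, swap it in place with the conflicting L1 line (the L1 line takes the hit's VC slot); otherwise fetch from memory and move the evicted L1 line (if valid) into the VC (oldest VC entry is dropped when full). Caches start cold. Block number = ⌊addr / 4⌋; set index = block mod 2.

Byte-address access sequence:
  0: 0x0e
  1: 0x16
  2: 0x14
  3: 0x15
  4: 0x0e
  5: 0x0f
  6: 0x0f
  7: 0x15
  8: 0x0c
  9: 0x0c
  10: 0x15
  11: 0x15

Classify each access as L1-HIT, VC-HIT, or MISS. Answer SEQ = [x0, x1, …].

SEQ = [MISS, MISS, L1-HIT, L1-HIT, VC-HIT, L1-HIT, L1-HIT, VC-HIT, VC-HIT, L1-HIT, VC-HIT, L1-HIT]

#0 0xe→b3/s1 MISS; vc=[]
#1 0x16→b5/s1 MISS; vc=[3]
#2 0x14→b5/s1 L1-HIT; vc=[3]
#3 0x15→b5/s1 L1-HIT; vc=[3]
#4 0xe→b3/s1 VC-HIT; vc=[5]
#5 0xf→b3/s1 L1-HIT; vc=[5]
#6 0xf→b3/s1 L1-HIT; vc=[5]
#7 0x15→b5/s1 VC-HIT; vc=[3]
#8 0xc→b3/s1 VC-HIT; vc=[5]
#9 0xc→b3/s1 L1-HIT; vc=[5]
#10 0x15→b5/s1 VC-HIT; vc=[3]
#11 0x15→b5/s1 L1-HIT; vc=[3]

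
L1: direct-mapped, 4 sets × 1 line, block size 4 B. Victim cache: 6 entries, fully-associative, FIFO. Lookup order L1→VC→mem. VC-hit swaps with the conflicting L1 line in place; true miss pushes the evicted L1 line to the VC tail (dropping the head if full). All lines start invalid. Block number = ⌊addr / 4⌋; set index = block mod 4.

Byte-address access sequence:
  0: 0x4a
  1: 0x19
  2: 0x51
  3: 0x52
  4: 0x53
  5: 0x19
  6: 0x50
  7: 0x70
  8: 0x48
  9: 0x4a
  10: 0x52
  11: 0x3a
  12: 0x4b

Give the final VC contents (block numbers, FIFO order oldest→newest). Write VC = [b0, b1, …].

0: 0x4a (blk 18, set 2) → MISS  vc=[]
1: 0x19 (blk 6, set 2) → MISS  vc=[18]
2: 0x51 (blk 20, set 0) → MISS  vc=[18]
3: 0x52 (blk 20, set 0) → L1-HIT  vc=[18]
4: 0x53 (blk 20, set 0) → L1-HIT  vc=[18]
5: 0x19 (blk 6, set 2) → L1-HIT  vc=[18]
6: 0x50 (blk 20, set 0) → L1-HIT  vc=[18]
7: 0x70 (blk 28, set 0) → MISS  vc=[18, 20]
8: 0x48 (blk 18, set 2) → VC-HIT  vc=[6, 20]
9: 0x4a (blk 18, set 2) → L1-HIT  vc=[6, 20]
10: 0x52 (blk 20, set 0) → VC-HIT  vc=[6, 28]
11: 0x3a (blk 14, set 2) → MISS  vc=[6, 28, 18]
12: 0x4b (blk 18, set 2) → VC-HIT  vc=[6, 28, 14]

VC = [6, 28, 14]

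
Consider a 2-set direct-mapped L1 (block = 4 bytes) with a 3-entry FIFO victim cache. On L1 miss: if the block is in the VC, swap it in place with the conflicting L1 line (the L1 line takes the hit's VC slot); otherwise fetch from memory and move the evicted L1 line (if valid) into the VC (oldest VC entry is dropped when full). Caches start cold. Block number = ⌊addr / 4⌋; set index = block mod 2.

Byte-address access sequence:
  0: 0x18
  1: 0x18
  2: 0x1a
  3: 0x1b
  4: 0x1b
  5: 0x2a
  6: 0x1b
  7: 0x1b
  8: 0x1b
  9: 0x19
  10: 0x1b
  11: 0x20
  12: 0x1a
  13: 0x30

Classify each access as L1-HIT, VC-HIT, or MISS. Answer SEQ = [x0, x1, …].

#0 0x18→b6/s0 MISS; vc=[]
#1 0x18→b6/s0 L1-HIT; vc=[]
#2 0x1a→b6/s0 L1-HIT; vc=[]
#3 0x1b→b6/s0 L1-HIT; vc=[]
#4 0x1b→b6/s0 L1-HIT; vc=[]
#5 0x2a→b10/s0 MISS; vc=[6]
#6 0x1b→b6/s0 VC-HIT; vc=[10]
#7 0x1b→b6/s0 L1-HIT; vc=[10]
#8 0x1b→b6/s0 L1-HIT; vc=[10]
#9 0x19→b6/s0 L1-HIT; vc=[10]
#10 0x1b→b6/s0 L1-HIT; vc=[10]
#11 0x20→b8/s0 MISS; vc=[10,6]
#12 0x1a→b6/s0 VC-HIT; vc=[10,8]
#13 0x30→b12/s0 MISS; vc=[10,8,6]

SEQ = [MISS, L1-HIT, L1-HIT, L1-HIT, L1-HIT, MISS, VC-HIT, L1-HIT, L1-HIT, L1-HIT, L1-HIT, MISS, VC-HIT, MISS]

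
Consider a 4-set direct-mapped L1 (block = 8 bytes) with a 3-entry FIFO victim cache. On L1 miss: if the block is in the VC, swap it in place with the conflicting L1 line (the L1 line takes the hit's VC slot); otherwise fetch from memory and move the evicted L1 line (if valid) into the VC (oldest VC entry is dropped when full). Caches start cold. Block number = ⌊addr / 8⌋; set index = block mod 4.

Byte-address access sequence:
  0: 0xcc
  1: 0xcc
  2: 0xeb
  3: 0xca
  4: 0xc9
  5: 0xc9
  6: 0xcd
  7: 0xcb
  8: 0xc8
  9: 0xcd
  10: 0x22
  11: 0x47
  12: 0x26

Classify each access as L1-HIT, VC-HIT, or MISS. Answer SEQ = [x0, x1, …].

SEQ = [MISS, L1-HIT, MISS, VC-HIT, L1-HIT, L1-HIT, L1-HIT, L1-HIT, L1-HIT, L1-HIT, MISS, MISS, VC-HIT]

0: 0xcc (blk 25, set 1) → MISS  vc=[]
1: 0xcc (blk 25, set 1) → L1-HIT  vc=[]
2: 0xeb (blk 29, set 1) → MISS  vc=[25]
3: 0xca (blk 25, set 1) → VC-HIT  vc=[29]
4: 0xc9 (blk 25, set 1) → L1-HIT  vc=[29]
5: 0xc9 (blk 25, set 1) → L1-HIT  vc=[29]
6: 0xcd (blk 25, set 1) → L1-HIT  vc=[29]
7: 0xcb (blk 25, set 1) → L1-HIT  vc=[29]
8: 0xc8 (blk 25, set 1) → L1-HIT  vc=[29]
9: 0xcd (blk 25, set 1) → L1-HIT  vc=[29]
10: 0x22 (blk 4, set 0) → MISS  vc=[29]
11: 0x47 (blk 8, set 0) → MISS  vc=[29, 4]
12: 0x26 (blk 4, set 0) → VC-HIT  vc=[29, 8]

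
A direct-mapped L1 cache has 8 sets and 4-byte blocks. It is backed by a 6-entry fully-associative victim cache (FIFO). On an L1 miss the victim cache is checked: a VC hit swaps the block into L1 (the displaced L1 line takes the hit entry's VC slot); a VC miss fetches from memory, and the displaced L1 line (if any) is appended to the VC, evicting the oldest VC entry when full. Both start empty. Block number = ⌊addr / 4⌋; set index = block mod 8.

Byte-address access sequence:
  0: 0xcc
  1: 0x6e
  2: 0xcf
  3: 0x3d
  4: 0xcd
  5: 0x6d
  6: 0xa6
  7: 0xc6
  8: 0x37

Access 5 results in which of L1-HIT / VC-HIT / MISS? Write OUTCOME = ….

OUTCOME = VC-HIT

#0 0xcc→b51/s3 MISS; vc=[]
#1 0x6e→b27/s3 MISS; vc=[51]
#2 0xcf→b51/s3 VC-HIT; vc=[27]
#3 0x3d→b15/s7 MISS; vc=[27]
#4 0xcd→b51/s3 L1-HIT; vc=[27]
#5 0x6d→b27/s3 VC-HIT; vc=[51]
#6 0xa6→b41/s1 MISS; vc=[51]
#7 0xc6→b49/s1 MISS; vc=[51,41]
#8 0x37→b13/s5 MISS; vc=[51,41]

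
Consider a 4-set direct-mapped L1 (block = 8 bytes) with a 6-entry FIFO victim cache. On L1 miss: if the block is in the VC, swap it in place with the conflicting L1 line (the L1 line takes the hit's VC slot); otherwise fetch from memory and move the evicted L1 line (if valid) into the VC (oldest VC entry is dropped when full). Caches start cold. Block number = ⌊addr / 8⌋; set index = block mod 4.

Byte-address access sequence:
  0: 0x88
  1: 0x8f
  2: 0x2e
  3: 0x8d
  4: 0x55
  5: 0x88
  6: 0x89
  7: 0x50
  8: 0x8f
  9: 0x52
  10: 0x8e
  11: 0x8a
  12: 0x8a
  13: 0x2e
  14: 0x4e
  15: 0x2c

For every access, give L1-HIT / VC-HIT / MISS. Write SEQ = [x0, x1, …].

  [0] addr=0x88 blk=17 s=1: MISS | VC []
  [1] addr=0x8f blk=17 s=1: L1-HIT | VC []
  [2] addr=0x2e blk=5 s=1: MISS | VC [17]
  [3] addr=0x8d blk=17 s=1: VC-HIT | VC [5]
  [4] addr=0x55 blk=10 s=2: MISS | VC [5]
  [5] addr=0x88 blk=17 s=1: L1-HIT | VC [5]
  [6] addr=0x89 blk=17 s=1: L1-HIT | VC [5]
  [7] addr=0x50 blk=10 s=2: L1-HIT | VC [5]
  [8] addr=0x8f blk=17 s=1: L1-HIT | VC [5]
  [9] addr=0x52 blk=10 s=2: L1-HIT | VC [5]
  [10] addr=0x8e blk=17 s=1: L1-HIT | VC [5]
  [11] addr=0x8a blk=17 s=1: L1-HIT | VC [5]
  [12] addr=0x8a blk=17 s=1: L1-HIT | VC [5]
  [13] addr=0x2e blk=5 s=1: VC-HIT | VC [17]
  [14] addr=0x4e blk=9 s=1: MISS | VC [17, 5]
  [15] addr=0x2c blk=5 s=1: VC-HIT | VC [17, 9]

SEQ = [MISS, L1-HIT, MISS, VC-HIT, MISS, L1-HIT, L1-HIT, L1-HIT, L1-HIT, L1-HIT, L1-HIT, L1-HIT, L1-HIT, VC-HIT, MISS, VC-HIT]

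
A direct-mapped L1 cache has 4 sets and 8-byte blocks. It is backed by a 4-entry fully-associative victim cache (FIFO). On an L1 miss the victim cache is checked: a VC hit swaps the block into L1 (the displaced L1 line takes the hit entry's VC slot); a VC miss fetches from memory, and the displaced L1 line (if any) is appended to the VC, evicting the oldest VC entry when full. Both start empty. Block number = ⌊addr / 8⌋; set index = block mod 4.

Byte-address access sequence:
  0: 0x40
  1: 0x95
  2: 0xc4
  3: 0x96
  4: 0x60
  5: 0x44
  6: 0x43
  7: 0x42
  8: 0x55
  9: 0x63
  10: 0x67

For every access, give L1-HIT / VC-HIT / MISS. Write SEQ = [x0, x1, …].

  [0] addr=0x40 blk=8 s=0: MISS | VC []
  [1] addr=0x95 blk=18 s=2: MISS | VC []
  [2] addr=0xc4 blk=24 s=0: MISS | VC [8]
  [3] addr=0x96 blk=18 s=2: L1-HIT | VC [8]
  [4] addr=0x60 blk=12 s=0: MISS | VC [8, 24]
  [5] addr=0x44 blk=8 s=0: VC-HIT | VC [12, 24]
  [6] addr=0x43 blk=8 s=0: L1-HIT | VC [12, 24]
  [7] addr=0x42 blk=8 s=0: L1-HIT | VC [12, 24]
  [8] addr=0x55 blk=10 s=2: MISS | VC [12, 24, 18]
  [9] addr=0x63 blk=12 s=0: VC-HIT | VC [8, 24, 18]
  [10] addr=0x67 blk=12 s=0: L1-HIT | VC [8, 24, 18]

SEQ = [MISS, MISS, MISS, L1-HIT, MISS, VC-HIT, L1-HIT, L1-HIT, MISS, VC-HIT, L1-HIT]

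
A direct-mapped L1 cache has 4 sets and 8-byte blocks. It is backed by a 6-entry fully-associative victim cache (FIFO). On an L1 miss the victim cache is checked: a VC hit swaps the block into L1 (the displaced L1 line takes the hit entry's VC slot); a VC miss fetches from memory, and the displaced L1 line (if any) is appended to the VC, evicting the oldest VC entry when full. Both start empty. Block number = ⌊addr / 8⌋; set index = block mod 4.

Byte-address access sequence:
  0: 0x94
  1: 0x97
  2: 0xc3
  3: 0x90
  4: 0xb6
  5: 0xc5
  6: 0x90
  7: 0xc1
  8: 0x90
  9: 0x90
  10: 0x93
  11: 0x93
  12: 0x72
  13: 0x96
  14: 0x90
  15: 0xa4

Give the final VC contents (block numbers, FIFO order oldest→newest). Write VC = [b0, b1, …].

#0 0x94→b18/s2 MISS; vc=[]
#1 0x97→b18/s2 L1-HIT; vc=[]
#2 0xc3→b24/s0 MISS; vc=[]
#3 0x90→b18/s2 L1-HIT; vc=[]
#4 0xb6→b22/s2 MISS; vc=[18]
#5 0xc5→b24/s0 L1-HIT; vc=[18]
#6 0x90→b18/s2 VC-HIT; vc=[22]
#7 0xc1→b24/s0 L1-HIT; vc=[22]
#8 0x90→b18/s2 L1-HIT; vc=[22]
#9 0x90→b18/s2 L1-HIT; vc=[22]
#10 0x93→b18/s2 L1-HIT; vc=[22]
#11 0x93→b18/s2 L1-HIT; vc=[22]
#12 0x72→b14/s2 MISS; vc=[22,18]
#13 0x96→b18/s2 VC-HIT; vc=[22,14]
#14 0x90→b18/s2 L1-HIT; vc=[22,14]
#15 0xa4→b20/s0 MISS; vc=[22,14,24]

VC = [22, 14, 24]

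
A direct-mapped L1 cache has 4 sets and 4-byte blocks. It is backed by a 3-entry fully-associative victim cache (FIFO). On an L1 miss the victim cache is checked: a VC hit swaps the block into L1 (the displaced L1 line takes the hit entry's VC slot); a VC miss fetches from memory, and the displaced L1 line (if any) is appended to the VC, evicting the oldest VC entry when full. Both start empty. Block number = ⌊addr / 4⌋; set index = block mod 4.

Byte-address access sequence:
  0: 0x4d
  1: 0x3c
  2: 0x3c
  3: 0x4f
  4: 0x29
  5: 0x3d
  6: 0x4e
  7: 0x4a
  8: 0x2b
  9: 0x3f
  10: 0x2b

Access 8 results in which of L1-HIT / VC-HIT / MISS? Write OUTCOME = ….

OUTCOME = VC-HIT

  [0] addr=0x4d blk=19 s=3: MISS | VC []
  [1] addr=0x3c blk=15 s=3: MISS | VC [19]
  [2] addr=0x3c blk=15 s=3: L1-HIT | VC [19]
  [3] addr=0x4f blk=19 s=3: VC-HIT | VC [15]
  [4] addr=0x29 blk=10 s=2: MISS | VC [15]
  [5] addr=0x3d blk=15 s=3: VC-HIT | VC [19]
  [6] addr=0x4e blk=19 s=3: VC-HIT | VC [15]
  [7] addr=0x4a blk=18 s=2: MISS | VC [15, 10]
  [8] addr=0x2b blk=10 s=2: VC-HIT | VC [15, 18]
  [9] addr=0x3f blk=15 s=3: VC-HIT | VC [19, 18]
  [10] addr=0x2b blk=10 s=2: L1-HIT | VC [19, 18]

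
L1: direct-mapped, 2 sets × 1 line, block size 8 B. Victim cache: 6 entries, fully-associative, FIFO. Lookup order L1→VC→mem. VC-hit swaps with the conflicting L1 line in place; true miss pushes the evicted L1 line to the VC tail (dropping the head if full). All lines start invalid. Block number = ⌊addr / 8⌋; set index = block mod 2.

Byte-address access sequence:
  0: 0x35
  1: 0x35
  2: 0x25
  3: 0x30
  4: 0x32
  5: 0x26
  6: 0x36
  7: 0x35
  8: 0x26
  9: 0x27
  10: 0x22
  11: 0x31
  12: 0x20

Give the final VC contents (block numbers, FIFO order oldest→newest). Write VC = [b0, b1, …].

VC = [6]

#0 0x35→b6/s0 MISS; vc=[]
#1 0x35→b6/s0 L1-HIT; vc=[]
#2 0x25→b4/s0 MISS; vc=[6]
#3 0x30→b6/s0 VC-HIT; vc=[4]
#4 0x32→b6/s0 L1-HIT; vc=[4]
#5 0x26→b4/s0 VC-HIT; vc=[6]
#6 0x36→b6/s0 VC-HIT; vc=[4]
#7 0x35→b6/s0 L1-HIT; vc=[4]
#8 0x26→b4/s0 VC-HIT; vc=[6]
#9 0x27→b4/s0 L1-HIT; vc=[6]
#10 0x22→b4/s0 L1-HIT; vc=[6]
#11 0x31→b6/s0 VC-HIT; vc=[4]
#12 0x20→b4/s0 VC-HIT; vc=[6]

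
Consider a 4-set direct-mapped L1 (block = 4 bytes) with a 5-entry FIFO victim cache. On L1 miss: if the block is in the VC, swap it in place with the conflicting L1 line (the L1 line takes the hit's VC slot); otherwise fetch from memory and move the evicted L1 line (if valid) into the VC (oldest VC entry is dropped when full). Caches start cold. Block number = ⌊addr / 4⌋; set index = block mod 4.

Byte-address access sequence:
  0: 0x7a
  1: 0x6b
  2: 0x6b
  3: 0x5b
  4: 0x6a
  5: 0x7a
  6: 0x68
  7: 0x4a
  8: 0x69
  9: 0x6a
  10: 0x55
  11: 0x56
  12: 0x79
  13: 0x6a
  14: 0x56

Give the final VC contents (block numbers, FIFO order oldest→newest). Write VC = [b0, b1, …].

VC = [30, 22, 18]

#0 0x7a→b30/s2 MISS; vc=[]
#1 0x6b→b26/s2 MISS; vc=[30]
#2 0x6b→b26/s2 L1-HIT; vc=[30]
#3 0x5b→b22/s2 MISS; vc=[30,26]
#4 0x6a→b26/s2 VC-HIT; vc=[30,22]
#5 0x7a→b30/s2 VC-HIT; vc=[26,22]
#6 0x68→b26/s2 VC-HIT; vc=[30,22]
#7 0x4a→b18/s2 MISS; vc=[30,22,26]
#8 0x69→b26/s2 VC-HIT; vc=[30,22,18]
#9 0x6a→b26/s2 L1-HIT; vc=[30,22,18]
#10 0x55→b21/s1 MISS; vc=[30,22,18]
#11 0x56→b21/s1 L1-HIT; vc=[30,22,18]
#12 0x79→b30/s2 VC-HIT; vc=[26,22,18]
#13 0x6a→b26/s2 VC-HIT; vc=[30,22,18]
#14 0x56→b21/s1 L1-HIT; vc=[30,22,18]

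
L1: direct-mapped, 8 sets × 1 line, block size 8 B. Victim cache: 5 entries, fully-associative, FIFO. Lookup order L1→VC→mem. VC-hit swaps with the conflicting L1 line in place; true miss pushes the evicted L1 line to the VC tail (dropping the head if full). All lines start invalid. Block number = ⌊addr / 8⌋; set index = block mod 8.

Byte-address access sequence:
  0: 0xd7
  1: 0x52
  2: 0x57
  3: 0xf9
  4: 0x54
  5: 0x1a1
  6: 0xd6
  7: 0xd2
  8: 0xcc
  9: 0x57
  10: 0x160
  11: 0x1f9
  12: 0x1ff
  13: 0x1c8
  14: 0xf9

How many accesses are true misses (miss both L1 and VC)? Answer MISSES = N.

#0 0xd7→b26/s2 MISS; vc=[]
#1 0x52→b10/s2 MISS; vc=[26]
#2 0x57→b10/s2 L1-HIT; vc=[26]
#3 0xf9→b31/s7 MISS; vc=[26]
#4 0x54→b10/s2 L1-HIT; vc=[26]
#5 0x1a1→b52/s4 MISS; vc=[26]
#6 0xd6→b26/s2 VC-HIT; vc=[10]
#7 0xd2→b26/s2 L1-HIT; vc=[10]
#8 0xcc→b25/s1 MISS; vc=[10]
#9 0x57→b10/s2 VC-HIT; vc=[26]
#10 0x160→b44/s4 MISS; vc=[26,52]
#11 0x1f9→b63/s7 MISS; vc=[26,52,31]
#12 0x1ff→b63/s7 L1-HIT; vc=[26,52,31]
#13 0x1c8→b57/s1 MISS; vc=[26,52,31,25]
#14 0xf9→b31/s7 VC-HIT; vc=[26,52,63,25]

MISSES = 8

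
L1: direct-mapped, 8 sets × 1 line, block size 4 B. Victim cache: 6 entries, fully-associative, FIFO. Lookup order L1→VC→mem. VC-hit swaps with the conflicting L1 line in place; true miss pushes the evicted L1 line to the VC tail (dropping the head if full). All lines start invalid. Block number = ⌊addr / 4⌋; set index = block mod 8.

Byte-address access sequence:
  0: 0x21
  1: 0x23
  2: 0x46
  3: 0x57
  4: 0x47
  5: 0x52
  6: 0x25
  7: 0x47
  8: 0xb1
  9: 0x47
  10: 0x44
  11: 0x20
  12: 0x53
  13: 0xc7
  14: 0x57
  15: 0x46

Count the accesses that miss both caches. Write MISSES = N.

  [0] addr=0x21 blk=8 s=0: MISS | VC []
  [1] addr=0x23 blk=8 s=0: L1-HIT | VC []
  [2] addr=0x46 blk=17 s=1: MISS | VC []
  [3] addr=0x57 blk=21 s=5: MISS | VC []
  [4] addr=0x47 blk=17 s=1: L1-HIT | VC []
  [5] addr=0x52 blk=20 s=4: MISS | VC []
  [6] addr=0x25 blk=9 s=1: MISS | VC [17]
  [7] addr=0x47 blk=17 s=1: VC-HIT | VC [9]
  [8] addr=0xb1 blk=44 s=4: MISS | VC [9, 20]
  [9] addr=0x47 blk=17 s=1: L1-HIT | VC [9, 20]
  [10] addr=0x44 blk=17 s=1: L1-HIT | VC [9, 20]
  [11] addr=0x20 blk=8 s=0: L1-HIT | VC [9, 20]
  [12] addr=0x53 blk=20 s=4: VC-HIT | VC [9, 44]
  [13] addr=0xc7 blk=49 s=1: MISS | VC [9, 44, 17]
  [14] addr=0x57 blk=21 s=5: L1-HIT | VC [9, 44, 17]
  [15] addr=0x46 blk=17 s=1: VC-HIT | VC [9, 44, 49]

MISSES = 7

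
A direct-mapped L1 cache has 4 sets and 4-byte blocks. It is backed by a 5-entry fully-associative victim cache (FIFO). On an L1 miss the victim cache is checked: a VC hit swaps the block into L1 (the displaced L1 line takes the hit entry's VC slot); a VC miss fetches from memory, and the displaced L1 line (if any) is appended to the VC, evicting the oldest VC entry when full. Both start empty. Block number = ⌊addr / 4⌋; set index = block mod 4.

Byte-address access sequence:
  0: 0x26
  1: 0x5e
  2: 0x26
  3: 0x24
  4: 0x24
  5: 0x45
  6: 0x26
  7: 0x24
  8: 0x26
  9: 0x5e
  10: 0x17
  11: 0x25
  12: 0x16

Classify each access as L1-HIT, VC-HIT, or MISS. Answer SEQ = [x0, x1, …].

SEQ = [MISS, MISS, L1-HIT, L1-HIT, L1-HIT, MISS, VC-HIT, L1-HIT, L1-HIT, L1-HIT, MISS, VC-HIT, VC-HIT]

#0 0x26→b9/s1 MISS; vc=[]
#1 0x5e→b23/s3 MISS; vc=[]
#2 0x26→b9/s1 L1-HIT; vc=[]
#3 0x24→b9/s1 L1-HIT; vc=[]
#4 0x24→b9/s1 L1-HIT; vc=[]
#5 0x45→b17/s1 MISS; vc=[9]
#6 0x26→b9/s1 VC-HIT; vc=[17]
#7 0x24→b9/s1 L1-HIT; vc=[17]
#8 0x26→b9/s1 L1-HIT; vc=[17]
#9 0x5e→b23/s3 L1-HIT; vc=[17]
#10 0x17→b5/s1 MISS; vc=[17,9]
#11 0x25→b9/s1 VC-HIT; vc=[17,5]
#12 0x16→b5/s1 VC-HIT; vc=[17,9]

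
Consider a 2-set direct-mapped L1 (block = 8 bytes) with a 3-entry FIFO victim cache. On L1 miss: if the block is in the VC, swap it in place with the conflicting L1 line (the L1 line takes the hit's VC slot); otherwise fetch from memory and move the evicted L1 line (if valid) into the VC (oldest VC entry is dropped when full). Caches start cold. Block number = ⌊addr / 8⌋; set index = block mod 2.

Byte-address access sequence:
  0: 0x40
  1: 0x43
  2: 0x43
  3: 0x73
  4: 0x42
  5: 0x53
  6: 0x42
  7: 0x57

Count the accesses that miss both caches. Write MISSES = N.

MISSES = 3

  [0] addr=0x40 blk=8 s=0: MISS | VC []
  [1] addr=0x43 blk=8 s=0: L1-HIT | VC []
  [2] addr=0x43 blk=8 s=0: L1-HIT | VC []
  [3] addr=0x73 blk=14 s=0: MISS | VC [8]
  [4] addr=0x42 blk=8 s=0: VC-HIT | VC [14]
  [5] addr=0x53 blk=10 s=0: MISS | VC [14, 8]
  [6] addr=0x42 blk=8 s=0: VC-HIT | VC [14, 10]
  [7] addr=0x57 blk=10 s=0: VC-HIT | VC [14, 8]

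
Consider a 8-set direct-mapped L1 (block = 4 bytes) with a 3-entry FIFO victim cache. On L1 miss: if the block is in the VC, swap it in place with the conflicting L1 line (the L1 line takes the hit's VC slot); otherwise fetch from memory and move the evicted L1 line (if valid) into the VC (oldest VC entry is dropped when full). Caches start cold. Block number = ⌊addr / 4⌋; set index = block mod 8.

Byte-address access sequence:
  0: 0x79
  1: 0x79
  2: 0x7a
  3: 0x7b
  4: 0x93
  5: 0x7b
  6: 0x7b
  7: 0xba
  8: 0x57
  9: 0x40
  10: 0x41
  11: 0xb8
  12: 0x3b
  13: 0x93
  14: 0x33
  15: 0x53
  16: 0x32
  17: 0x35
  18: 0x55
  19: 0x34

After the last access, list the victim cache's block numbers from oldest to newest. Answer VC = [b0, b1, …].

VC = [36, 20, 21]

#0 0x79→b30/s6 MISS; vc=[]
#1 0x79→b30/s6 L1-HIT; vc=[]
#2 0x7a→b30/s6 L1-HIT; vc=[]
#3 0x7b→b30/s6 L1-HIT; vc=[]
#4 0x93→b36/s4 MISS; vc=[]
#5 0x7b→b30/s6 L1-HIT; vc=[]
#6 0x7b→b30/s6 L1-HIT; vc=[]
#7 0xba→b46/s6 MISS; vc=[30]
#8 0x57→b21/s5 MISS; vc=[30]
#9 0x40→b16/s0 MISS; vc=[30]
#10 0x41→b16/s0 L1-HIT; vc=[30]
#11 0xb8→b46/s6 L1-HIT; vc=[30]
#12 0x3b→b14/s6 MISS; vc=[30,46]
#13 0x93→b36/s4 L1-HIT; vc=[30,46]
#14 0x33→b12/s4 MISS; vc=[30,46,36]
#15 0x53→b20/s4 MISS; vc=[46,36,12]
#16 0x32→b12/s4 VC-HIT; vc=[46,36,20]
#17 0x35→b13/s5 MISS; vc=[36,20,21]
#18 0x55→b21/s5 VC-HIT; vc=[36,20,13]
#19 0x34→b13/s5 VC-HIT; vc=[36,20,21]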